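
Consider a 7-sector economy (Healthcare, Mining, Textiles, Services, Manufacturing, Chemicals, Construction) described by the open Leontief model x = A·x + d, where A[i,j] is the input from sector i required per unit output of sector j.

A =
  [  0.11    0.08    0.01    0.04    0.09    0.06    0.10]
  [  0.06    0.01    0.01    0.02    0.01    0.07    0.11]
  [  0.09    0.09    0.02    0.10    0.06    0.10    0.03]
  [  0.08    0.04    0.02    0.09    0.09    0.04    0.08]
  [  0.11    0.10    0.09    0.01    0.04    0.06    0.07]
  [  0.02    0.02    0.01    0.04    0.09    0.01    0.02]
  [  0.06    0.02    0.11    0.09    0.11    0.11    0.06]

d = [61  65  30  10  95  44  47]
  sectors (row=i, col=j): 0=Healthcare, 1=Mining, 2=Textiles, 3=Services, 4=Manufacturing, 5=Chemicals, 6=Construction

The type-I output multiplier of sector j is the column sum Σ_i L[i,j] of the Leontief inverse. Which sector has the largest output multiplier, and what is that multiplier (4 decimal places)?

Form M = I − A:
  [  0.89   -0.08   -0.01   -0.04   -0.09   -0.06   -0.10]
  [ -0.06    0.99   -0.01   -0.02   -0.01   -0.07   -0.11]
  [ -0.09   -0.09    0.98   -0.10   -0.06   -0.10   -0.03]
  [ -0.08   -0.04   -0.02    0.91   -0.09   -0.04   -0.08]
  [ -0.11   -0.10   -0.09   -0.01    0.96   -0.06   -0.07]
  [ -0.02   -0.02   -0.01   -0.04   -0.09    0.99   -0.02]
  [ -0.06   -0.02   -0.11   -0.09   -0.11   -0.11    0.94]
Leontief inverse L = M⁻¹:
  [  1.1765    0.1237    0.0482    0.0825    0.1517    0.1154    0.1620]
  [  0.0961    1.0333    0.0344    0.0499    0.0526    0.1034    0.1426]
  [  0.1514    0.1300    1.0485    0.1413    0.1183    0.1470    0.0887]
  [  0.1423    0.0817    0.0551    1.1320    0.1477    0.0897    0.1357]
  [  0.1735    0.1429    0.1206    0.0538    1.0975    0.1157    0.1278]
  [  0.0515    0.0425    0.0285    0.0576    0.1147    1.0336    0.0468]
  [  0.1348    0.0746    0.1492    0.1443    0.1806    0.1699    1.1210]
Total output x = L · d:
  x_0 = 1.1765·61 + 0.1237·65 + 0.0482·30 + 0.0825·10 + 0.1517·95 + 0.1154·44 + 0.1620·47 = 109.1839
  x_1 = 0.0961·61 + 1.0333·65 + 0.0344·30 + 0.0499·10 + 0.0526·95 + 0.1034·44 + 0.1426·47 = 90.8120
  x_2 = 0.1514·61 + 0.1300·65 + 1.0485·30 + 0.1413·10 + 0.1183·95 + 0.1470·44 + 0.0887·47 = 72.4242
  x_3 = 0.1423·61 + 0.0817·65 + 0.0551·30 + 1.1320·10 + 0.1477·95 + 0.0897·44 + 0.1357·47 = 51.3217
  x_4 = 0.1735·61 + 0.1429·65 + 0.1206·30 + 0.0538·10 + 1.0975·95 + 0.1157·44 + 0.1278·47 = 139.3952
  x_5 = 0.0515·61 + 0.0425·65 + 0.0285·30 + 0.0576·10 + 0.1147·95 + 1.0336·44 + 0.0468·47 = 65.9080
  x_6 = 0.1348·61 + 0.0746·65 + 0.1492·30 + 0.1443·10 + 0.1806·95 + 0.1699·44 + 1.1210·47 = 96.3151
Output multipliers (column sums of L):
  Healthcare: 1.9260
  Mining: 1.6288
  Textiles: 1.4846
  Services: 1.6614
  Manufacturing: 1.8632
  Chemicals: 1.7747
  Construction: 1.8246

Healthcare (1.9260)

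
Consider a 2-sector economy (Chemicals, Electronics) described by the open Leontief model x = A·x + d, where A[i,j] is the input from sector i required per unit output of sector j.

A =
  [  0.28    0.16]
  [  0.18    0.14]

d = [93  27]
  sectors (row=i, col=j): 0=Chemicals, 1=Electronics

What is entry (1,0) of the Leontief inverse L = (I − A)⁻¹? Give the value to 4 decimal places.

Form M = I − A:
  [  0.72   -0.16]
  [ -0.18    0.86]
Leontief inverse L = M⁻¹:
  [  1.4566    0.2710]
  [  0.3049    1.2195]
Total output x = L · d:
  x_0 = 1.4566·93 + 0.2710·27 = 142.7846
  x_1 = 0.3049·93 + 1.2195·27 = 61.2805

L[1,0] = 0.3049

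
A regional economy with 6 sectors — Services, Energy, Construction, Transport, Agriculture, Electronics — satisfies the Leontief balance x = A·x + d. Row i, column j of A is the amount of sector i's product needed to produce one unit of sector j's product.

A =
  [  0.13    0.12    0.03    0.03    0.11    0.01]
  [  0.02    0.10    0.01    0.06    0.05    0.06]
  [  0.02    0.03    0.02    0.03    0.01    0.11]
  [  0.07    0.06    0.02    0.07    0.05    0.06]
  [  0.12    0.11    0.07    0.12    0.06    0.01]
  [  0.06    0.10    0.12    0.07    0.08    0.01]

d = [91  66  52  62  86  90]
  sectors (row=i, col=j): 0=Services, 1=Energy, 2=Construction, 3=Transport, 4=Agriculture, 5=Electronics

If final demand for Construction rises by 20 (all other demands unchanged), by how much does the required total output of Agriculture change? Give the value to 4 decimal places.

1.9025

Form M = I − A:
  [  0.87   -0.12   -0.03   -0.03   -0.11   -0.01]
  [ -0.02    0.90   -0.01   -0.06   -0.05   -0.06]
  [ -0.02   -0.03    0.98   -0.03   -0.01   -0.11]
  [ -0.07   -0.06   -0.02    0.93   -0.05   -0.06]
  [ -0.12   -0.11   -0.07   -0.12    0.94   -0.01]
  [ -0.06   -0.10   -0.12   -0.07   -0.08    0.99]
Leontief inverse L = M⁻¹:
  [  1.1851    0.1879    0.0552    0.0750    0.1563    0.0356]
  [  0.0508    1.1435    0.0305    0.0926    0.0788    0.0796]
  [  0.0426    0.0616    1.0408    0.0524    0.0326    0.1233]
  [  0.1095    0.1089    0.0429    1.1042    0.0846    0.0802]
  [  0.1755    0.1780    0.0951    0.1665    1.1075    0.0444]
  [  0.1040    0.1564    0.1433    0.1118    0.1169    1.0445]
Total output x = L · d:
  x_0 = 1.1851·91 + 0.1879·66 + 0.0552·52 + 0.0750·62 + 0.1563·86 + 0.0356·90 = 144.4099
  x_1 = 0.0508·91 + 1.1435·66 + 0.0305·52 + 0.0926·62 + 0.0788·86 + 0.0796·90 = 101.3619
  x_2 = 0.0426·91 + 0.0616·66 + 1.0408·52 + 0.0524·62 + 0.0326·86 + 0.1233·90 = 79.2111
  x_3 = 0.1095·91 + 0.1089·66 + 0.0429·52 + 1.1042·62 + 0.0846·86 + 0.0802·90 = 102.3435
  x_4 = 0.1755·91 + 0.1780·66 + 0.0951·52 + 0.1665·62 + 1.1075·86 + 0.0444·90 = 142.2205
  x_5 = 0.1040·91 + 0.1564·66 + 0.1433·52 + 0.1118·62 + 0.1169·86 + 1.0445·90 = 138.2301
Δx_4 = L[4,2] · Δd_2 = 0.0951 · 20 = 1.9025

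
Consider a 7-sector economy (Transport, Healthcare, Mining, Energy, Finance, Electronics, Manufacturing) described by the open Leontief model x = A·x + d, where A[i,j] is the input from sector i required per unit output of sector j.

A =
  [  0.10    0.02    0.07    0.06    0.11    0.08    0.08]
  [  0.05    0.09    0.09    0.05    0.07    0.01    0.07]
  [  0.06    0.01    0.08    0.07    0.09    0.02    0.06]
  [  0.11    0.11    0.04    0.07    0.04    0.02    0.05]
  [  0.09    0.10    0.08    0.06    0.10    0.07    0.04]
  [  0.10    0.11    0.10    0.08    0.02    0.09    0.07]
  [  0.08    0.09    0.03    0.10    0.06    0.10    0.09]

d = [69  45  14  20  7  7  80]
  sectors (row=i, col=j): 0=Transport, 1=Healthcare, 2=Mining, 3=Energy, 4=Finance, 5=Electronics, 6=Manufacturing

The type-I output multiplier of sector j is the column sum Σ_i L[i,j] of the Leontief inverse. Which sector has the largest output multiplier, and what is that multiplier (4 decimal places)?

Transport (2.1554)

Form M = I − A:
  [  0.90   -0.02   -0.07   -0.06   -0.11   -0.08   -0.08]
  [ -0.05    0.91   -0.09   -0.05   -0.07   -0.01   -0.07]
  [ -0.06   -0.01    0.92   -0.07   -0.09   -0.02   -0.06]
  [ -0.11   -0.11   -0.04    0.93   -0.04   -0.02   -0.05]
  [ -0.09   -0.10   -0.08   -0.06    0.90   -0.07   -0.04]
  [ -0.10   -0.11   -0.10   -0.08   -0.02    0.91   -0.07]
  [ -0.08   -0.09   -0.03   -0.10   -0.06   -0.10    0.91]
Leontief inverse L = M⁻¹:
  [  1.1897    0.0960    0.1421    0.1327    0.1860    0.1422    0.1478]
  [  0.1168    1.1492    0.1472    0.1068    0.1326    0.0523    0.1241]
  [  0.1255    0.0646    1.1314    0.1233    0.1476    0.0626    0.1087]
  [  0.1810    0.1712    0.0991    1.1274    0.1040    0.0645    0.1071]
  [  0.1778    0.1769    0.1563    0.1313    1.1781    0.1264    0.1083]
  [  0.1918    0.1890    0.1780    0.1566    0.0980    1.1486    0.1444]
  [  0.1730    0.1755    0.1051    0.1760    0.1342    0.1614    1.1625]
Total output x = L · d:
  x_0 = 1.1897·69 + 0.0960·45 + 0.1421·14 + 0.1327·20 + 0.1860·7 + 0.1422·7 + 0.1478·80 = 105.1700
  x_1 = 0.1168·69 + 1.1492·45 + 0.1472·14 + 0.1068·20 + 0.1326·7 + 0.0523·7 + 0.1241·80 = 75.1899
  x_2 = 0.1255·69 + 0.0646·45 + 1.1314·14 + 0.1233·20 + 0.1476·7 + 0.0626·7 + 0.1087·80 = 40.0376
  x_3 = 0.1810·69 + 0.1712·45 + 0.0991·14 + 1.1274·20 + 0.1040·7 + 0.0645·7 + 0.1071·80 = 53.8730
  x_4 = 0.1778·69 + 0.1769·45 + 0.1563·14 + 0.1313·20 + 1.1781·7 + 0.1264·7 + 0.1083·80 = 42.8334
  x_5 = 0.1918·69 + 0.1890·45 + 0.1780·14 + 0.1566·20 + 0.0980·7 + 1.1486·7 + 0.1444·80 = 47.6381
  x_6 = 0.1730·69 + 0.1755·45 + 0.1051·14 + 0.1760·20 + 0.1342·7 + 0.1614·7 + 1.1625·80 = 119.8933
Output multipliers (column sums of L):
  Transport: 2.1554
  Healthcare: 2.0224
  Mining: 1.9591
  Energy: 1.9541
  Finance: 1.9805
  Electronics: 1.7581
  Manufacturing: 1.9028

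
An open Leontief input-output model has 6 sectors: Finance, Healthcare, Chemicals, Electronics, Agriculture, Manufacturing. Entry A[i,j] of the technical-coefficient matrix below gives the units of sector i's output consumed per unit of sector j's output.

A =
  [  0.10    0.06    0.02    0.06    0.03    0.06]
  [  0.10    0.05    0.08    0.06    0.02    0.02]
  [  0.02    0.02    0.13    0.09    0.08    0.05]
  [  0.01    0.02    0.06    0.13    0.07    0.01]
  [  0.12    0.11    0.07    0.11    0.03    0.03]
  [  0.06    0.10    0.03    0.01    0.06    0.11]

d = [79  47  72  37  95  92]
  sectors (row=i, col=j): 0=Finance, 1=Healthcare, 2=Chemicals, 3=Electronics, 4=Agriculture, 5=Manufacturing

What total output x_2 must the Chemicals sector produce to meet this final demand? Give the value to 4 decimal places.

Form M = I − A:
  [  0.90   -0.06   -0.02   -0.06   -0.03   -0.06]
  [ -0.10    0.95   -0.08   -0.06   -0.02   -0.02]
  [ -0.02   -0.02    0.87   -0.09   -0.08   -0.05]
  [ -0.01   -0.02   -0.06    0.87   -0.07   -0.01]
  [ -0.12   -0.11   -0.07   -0.11    0.97   -0.03]
  [ -0.06   -0.10   -0.03   -0.01   -0.06    0.89]
Leontief inverse L = M⁻¹:
  [  1.1359    0.0898    0.0483    0.0972    0.0532    0.0842]
  [  0.1320    1.0752    0.1140    0.1013    0.0456    0.0421]
  [  0.0541    0.0526    1.1774    0.1446    0.1150    0.0765]
  [  0.0344    0.0427    0.0945    1.1770    0.0962    0.0251]
  [  0.1665    0.1460    0.1166    0.1689    1.0645    0.0588]
  [  0.1049    0.1390    0.0647    0.0474    0.0854    1.1408]
Total output x = L · d:
  x_0 = 1.1359·79 + 0.0898·47 + 0.0483·72 + 0.0972·37 + 0.0532·95 + 0.0842·92 = 113.8330
  x_1 = 0.1320·79 + 1.0752·47 + 0.1140·72 + 0.1013·37 + 0.0456·95 + 0.0421·92 = 81.1273
  x_2 = 0.0541·79 + 0.0526·47 + 1.1774·72 + 0.1446·37 + 0.1150·95 + 0.0765·92 = 114.8251
  x_3 = 0.0344·79 + 0.0427·47 + 0.0945·72 + 1.1770·37 + 0.0962·95 + 0.0251·92 = 66.5261
  x_4 = 0.1665·79 + 0.1460·47 + 0.1166·72 + 0.1689·37 + 1.0645·95 + 0.0588·92 = 141.2047
  x_5 = 0.1049·79 + 0.1390·47 + 0.0647·72 + 0.0474·37 + 0.0854·95 + 1.1408·92 = 134.2978

114.8251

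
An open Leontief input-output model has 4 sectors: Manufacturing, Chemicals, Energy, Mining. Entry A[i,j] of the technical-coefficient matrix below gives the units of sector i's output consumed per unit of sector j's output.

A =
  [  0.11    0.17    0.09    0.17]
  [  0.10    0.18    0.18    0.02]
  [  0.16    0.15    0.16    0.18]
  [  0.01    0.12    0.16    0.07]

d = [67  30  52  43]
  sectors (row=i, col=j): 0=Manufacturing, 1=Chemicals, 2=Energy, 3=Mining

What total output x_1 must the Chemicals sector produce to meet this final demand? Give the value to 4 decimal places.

Form M = I − A:
  [  0.89   -0.17   -0.09   -0.17]
  [ -0.10    0.82   -0.18   -0.02]
  [ -0.16   -0.15    0.84   -0.18]
  [ -0.01   -0.12   -0.16    0.93]
Leontief inverse L = M⁻¹:
  [  1.2106    0.3383    0.2551    0.2780]
  [  0.2130    1.3446    0.3363    0.1329]
  [  0.2879    0.3556    1.3591    0.3233]
  [  0.0900    0.2383    0.2800    1.1510]
Total output x = L · d:
  x_0 = 1.2106·67 + 0.3383·30 + 0.2551·52 + 0.2780·43 = 116.4800
  x_1 = 0.2130·67 + 1.3446·30 + 0.3363·52 + 0.1329·43 = 77.8164
  x_2 = 0.2879·67 + 0.3556·30 + 1.3591·52 + 0.3233·43 = 114.5376
  x_3 = 0.0900·67 + 0.2383·30 + 0.2800·52 + 1.1510·43 = 77.2353

77.8164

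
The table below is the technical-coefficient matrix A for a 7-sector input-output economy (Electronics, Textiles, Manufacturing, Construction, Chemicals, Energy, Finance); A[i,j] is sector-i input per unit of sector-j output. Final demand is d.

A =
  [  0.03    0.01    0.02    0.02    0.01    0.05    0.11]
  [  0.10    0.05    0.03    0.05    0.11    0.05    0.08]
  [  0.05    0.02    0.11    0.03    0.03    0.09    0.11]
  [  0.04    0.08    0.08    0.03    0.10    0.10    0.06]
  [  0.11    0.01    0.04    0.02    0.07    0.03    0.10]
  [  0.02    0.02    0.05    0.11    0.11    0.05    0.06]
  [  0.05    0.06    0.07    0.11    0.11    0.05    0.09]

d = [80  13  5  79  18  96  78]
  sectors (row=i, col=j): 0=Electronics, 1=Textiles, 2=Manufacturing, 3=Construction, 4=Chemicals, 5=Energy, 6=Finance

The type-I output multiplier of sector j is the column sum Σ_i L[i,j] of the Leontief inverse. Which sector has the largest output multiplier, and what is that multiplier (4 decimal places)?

Finance (2.0740)

Form M = I − A:
  [  0.97   -0.01   -0.02   -0.02   -0.01   -0.05   -0.11]
  [ -0.10    0.95   -0.03   -0.05   -0.11   -0.05   -0.08]
  [ -0.05   -0.02    0.89   -0.03   -0.03   -0.09   -0.11]
  [ -0.04   -0.08   -0.08    0.97   -0.10   -0.10   -0.06]
  [ -0.11   -0.01   -0.04   -0.02    0.93   -0.03   -0.10]
  [ -0.02   -0.02   -0.05   -0.11   -0.11    0.95   -0.06]
  [ -0.05   -0.06   -0.07   -0.11   -0.11   -0.05    0.91]
Leontief inverse L = M⁻¹:
  [  1.0531    0.0279    0.0474    0.0512    0.0483    0.0761    0.1492]
  [  0.1477    1.0769    0.0729    0.0923    0.1704    0.0945    0.1524]
  [  0.0901    0.0471    1.1601    0.0780    0.0898    0.1376    0.1794]
  [  0.0913    0.1079    0.1291    1.0780    0.1674    0.1486    0.1354]
  [  0.1455    0.0311    0.0758    0.0556    1.1157    0.0660    0.1601]
  [  0.0642    0.0479    0.0953    0.1485    0.1696    1.0951    0.1241]
  [  0.1067    0.0956    0.1266    0.1601    0.1852    0.1071    1.1735]
Total output x = L · d:
  x_0 = 1.0531·80 + 0.0279·13 + 0.0474·5 + 0.0512·79 + 0.0483·18 + 0.0761·96 + 0.1492·78 = 108.7063
  x_1 = 0.1477·80 + 1.0769·13 + 0.0729·5 + 0.0923·79 + 0.1704·18 + 0.0945·96 + 0.1524·78 = 57.4980
  x_2 = 0.0901·80 + 0.0471·13 + 1.1601·5 + 0.0780·79 + 0.0898·18 + 0.1376·96 + 0.1794·78 = 48.6004
  x_3 = 0.0913·80 + 0.1079·13 + 0.1291·5 + 1.0780·79 + 0.1674·18 + 0.1486·96 + 0.1354·78 = 122.3535
  x_4 = 0.1455·80 + 0.0311·13 + 0.0758·5 + 0.0556·79 + 1.1157·18 + 0.0660·96 + 0.1601·78 = 55.7194
  x_5 = 0.0642·80 + 0.0479·13 + 0.0953·5 + 0.1485·79 + 0.1696·18 + 1.0951·96 + 0.1241·78 = 135.8257
  x_6 = 0.1067·80 + 0.0956·13 + 0.1266·5 + 0.1601·79 + 0.1852·18 + 0.1071·96 + 1.1735·78 = 128.2050
Output multipliers (column sums of L):
  Electronics: 1.6986
  Textiles: 1.4343
  Manufacturing: 1.7072
  Construction: 1.6636
  Chemicals: 1.9465
  Energy: 1.7250
  Finance: 2.0740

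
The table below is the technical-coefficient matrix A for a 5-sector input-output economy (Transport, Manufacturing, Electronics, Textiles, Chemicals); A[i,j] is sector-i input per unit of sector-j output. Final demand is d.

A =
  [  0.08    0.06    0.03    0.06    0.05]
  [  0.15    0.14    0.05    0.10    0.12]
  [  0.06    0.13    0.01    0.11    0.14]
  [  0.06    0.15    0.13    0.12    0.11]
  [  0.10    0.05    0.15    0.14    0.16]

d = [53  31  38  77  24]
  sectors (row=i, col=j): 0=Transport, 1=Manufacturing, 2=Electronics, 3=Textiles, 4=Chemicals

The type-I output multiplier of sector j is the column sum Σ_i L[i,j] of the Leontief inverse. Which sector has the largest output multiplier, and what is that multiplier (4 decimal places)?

Form M = I − A:
  [  0.92   -0.06   -0.03   -0.06   -0.05]
  [ -0.15    0.86   -0.05   -0.10   -0.12]
  [ -0.06   -0.13    0.99   -0.11   -0.14]
  [ -0.06   -0.15   -0.13    0.88   -0.11]
  [ -0.10   -0.05   -0.15   -0.14    0.84]
Leontief inverse L = M⁻¹:
  [  1.1304    0.1167    0.0724    0.1171    0.1114]
  [  0.2539    1.2530    0.1364    0.2158    0.2451]
  [  0.1494    0.2272    1.0921    0.2125    0.2512]
  [  0.1680    0.2770    0.2206    1.2466    0.2496]
  [  0.2044    0.1752    0.2485    0.2725    1.3048]
Total output x = L · d:
  x_0 = 1.1304·53 + 0.1167·31 + 0.0724·38 + 0.1171·77 + 0.1114·24 = 77.9731
  x_1 = 0.2539·53 + 1.2530·31 + 0.1364·38 + 0.2158·77 + 0.2451·24 = 79.9808
  x_2 = 0.1494·53 + 0.2272·31 + 1.0921·38 + 0.2125·77 + 0.2512·24 = 78.8480
  x_3 = 0.1680·53 + 0.2770·31 + 0.2206·38 + 1.2466·77 + 0.2496·24 = 127.8478
  x_4 = 0.2044·53 + 0.1752·31 + 0.2485·38 + 0.2725·77 + 1.3048·24 = 78.0027
Output multipliers (column sums of L):
  Transport: 1.9061
  Manufacturing: 2.0491
  Electronics: 1.7700
  Textiles: 2.0644
  Chemicals: 2.1620

Chemicals (2.1620)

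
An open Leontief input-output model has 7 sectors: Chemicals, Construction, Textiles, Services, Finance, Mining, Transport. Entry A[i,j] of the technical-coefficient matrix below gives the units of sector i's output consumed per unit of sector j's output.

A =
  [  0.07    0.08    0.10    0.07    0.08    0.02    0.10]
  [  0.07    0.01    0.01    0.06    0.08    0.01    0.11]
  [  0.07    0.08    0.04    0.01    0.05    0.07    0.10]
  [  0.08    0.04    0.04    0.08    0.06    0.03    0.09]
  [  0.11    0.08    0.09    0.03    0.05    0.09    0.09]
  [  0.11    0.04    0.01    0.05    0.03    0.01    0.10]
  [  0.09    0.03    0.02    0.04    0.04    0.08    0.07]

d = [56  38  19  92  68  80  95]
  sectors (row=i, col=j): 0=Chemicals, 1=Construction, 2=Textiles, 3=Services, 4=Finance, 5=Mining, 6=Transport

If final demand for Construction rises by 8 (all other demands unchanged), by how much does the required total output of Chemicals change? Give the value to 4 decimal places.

Form M = I − A:
  [  0.93   -0.08   -0.10   -0.07   -0.08   -0.02   -0.10]
  [ -0.07    0.99   -0.01   -0.06   -0.08   -0.01   -0.11]
  [ -0.07   -0.08    0.96   -0.01   -0.05   -0.07   -0.10]
  [ -0.08   -0.04   -0.04    0.92   -0.06   -0.03   -0.09]
  [ -0.11   -0.08   -0.09   -0.03    0.95   -0.09   -0.09]
  [ -0.11   -0.04   -0.01   -0.05   -0.03    0.99   -0.10]
  [ -0.09   -0.03   -0.02   -0.04   -0.04   -0.08    0.93]
Leontief inverse L = M⁻¹:
  [  1.1464    0.1275    0.1423    0.1129    0.1317    0.0648    0.1843]
  [  0.1242    1.0432    0.0422    0.0912    0.1146    0.0426    0.1658]
  [  0.1323    0.1156    1.0716    0.0451    0.0904    0.1027    0.1673]
  [  0.1427    0.0784    0.0758    1.1175    0.1019    0.0649    0.1578]
  [  0.1894    0.1289    0.1327    0.0751    1.1028    0.1314    0.1780]
  [  0.1614    0.0718    0.0413    0.0828    0.0664    1.0382    0.1564]
  [  0.1460    0.0636    0.0507    0.0733    0.0759    0.1076    1.1299]
Total output x = L · d:
  x_0 = 1.1464·56 + 0.1275·38 + 0.1423·19 + 0.1129·92 + 0.1317·68 + 0.0648·80 + 0.1843·95 = 113.7833
  x_1 = 0.1242·56 + 1.0432·38 + 0.0422·19 + 0.0912·92 + 0.1146·68 + 0.0426·80 + 0.1658·95 = 82.7456
  x_2 = 0.1323·56 + 0.1156·38 + 1.0716·19 + 0.0451·92 + 0.0904·68 + 0.1027·80 + 0.1673·95 = 66.5596
  x_3 = 0.1427·56 + 0.0784·38 + 0.0758·19 + 1.1175·92 + 0.1019·68 + 0.0649·80 + 0.1578·95 = 142.3260
  x_4 = 0.1894·56 + 0.1289·38 + 0.1327·19 + 0.0751·92 + 1.1028·68 + 0.1314·80 + 0.1780·95 = 127.3433
  x_5 = 0.1614·56 + 0.0718·38 + 0.0413·19 + 0.0828·92 + 0.0664·68 + 1.0382·80 + 0.1564·95 = 122.5948
  x_6 = 0.1460·56 + 0.0636·38 + 0.0507·19 + 0.0733·92 + 0.0759·68 + 0.1076·80 + 1.1299·95 = 139.4069
Δx_0 = L[0,1] · Δd_1 = 0.1275 · 8 = 1.0203

1.0203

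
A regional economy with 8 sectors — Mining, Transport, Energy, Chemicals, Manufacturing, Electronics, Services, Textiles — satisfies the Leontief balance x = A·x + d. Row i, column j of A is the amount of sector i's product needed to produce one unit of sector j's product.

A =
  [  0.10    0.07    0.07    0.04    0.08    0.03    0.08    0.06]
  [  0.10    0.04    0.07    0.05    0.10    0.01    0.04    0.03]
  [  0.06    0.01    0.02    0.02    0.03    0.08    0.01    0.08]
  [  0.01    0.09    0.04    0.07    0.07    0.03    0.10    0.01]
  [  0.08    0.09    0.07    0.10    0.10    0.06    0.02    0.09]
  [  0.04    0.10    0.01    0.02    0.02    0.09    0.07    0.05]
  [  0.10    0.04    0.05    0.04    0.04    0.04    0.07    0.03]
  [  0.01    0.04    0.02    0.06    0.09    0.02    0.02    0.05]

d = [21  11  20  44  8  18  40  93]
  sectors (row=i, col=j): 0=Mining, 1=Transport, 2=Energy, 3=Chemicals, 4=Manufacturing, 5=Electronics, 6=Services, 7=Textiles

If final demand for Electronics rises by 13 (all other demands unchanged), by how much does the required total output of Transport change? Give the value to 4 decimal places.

Form M = I − A:
  [  0.90   -0.07   -0.07   -0.04   -0.08   -0.03   -0.08   -0.06]
  [ -0.10    0.96   -0.07   -0.05   -0.10   -0.01   -0.04   -0.03]
  [ -0.06   -0.01    0.98   -0.02   -0.03   -0.08   -0.01   -0.08]
  [ -0.01   -0.09   -0.04    0.93   -0.07   -0.03   -0.10   -0.01]
  [ -0.08   -0.09   -0.07   -0.10    0.90   -0.06   -0.02   -0.09]
  [ -0.04   -0.10   -0.01   -0.02   -0.02    0.91   -0.07   -0.05]
  [ -0.10   -0.04   -0.05   -0.04   -0.04   -0.04    0.93   -0.03]
  [ -0.01   -0.04   -0.02   -0.06   -0.09   -0.02   -0.02    0.95]
Leontief inverse L = M⁻¹:
  [  1.1653    0.1255    0.1158    0.0892    0.1465    0.0706    0.1273    0.1099]
  [  0.1551    1.0888    0.1100    0.0937    0.1577    0.0454    0.0798    0.0743]
  [  0.0909    0.0451    1.0420    0.0467    0.0663    0.1050    0.0377    0.1084]
  [  0.0620    0.1350    0.0768    1.1102    0.1216    0.0620    0.1396    0.0455]
  [  0.1466    0.1576    0.1202    0.1589    1.1782    0.1065    0.0743    0.1456]
  [  0.0879    0.1427    0.0421    0.0536    0.0672    1.1198    0.1074    0.0829]
  [  0.1510    0.0839    0.0850    0.0761    0.0892    0.0720    1.1098    0.0674]
  [  0.0435    0.0763    0.0467    0.0938    0.1322    0.0440    0.0470    1.0790]
Total output x = L · d:
  x_0 = 1.1653·21 + 0.1255·11 + 0.1158·20 + 0.0892·44 + 0.1465·8 + 0.0706·18 + 0.1273·40 + 0.1099·93 = 49.8441
  x_1 = 0.1551·21 + 1.0888·11 + 0.1100·20 + 0.0937·44 + 0.1577·8 + 0.0454·18 + 0.0798·40 + 0.0743·93 = 33.7385
  x_2 = 0.0909·21 + 0.0451·11 + 1.0420·20 + 0.0467·44 + 0.0663·8 + 0.1050·18 + 0.0377·40 + 0.1084·93 = 39.3123
  x_3 = 0.0620·21 + 0.1350·11 + 0.0768·20 + 1.1102·44 + 0.1216·8 + 0.0620·18 + 0.1396·40 + 0.0455·93 = 65.0768
  x_4 = 0.1466·21 + 0.1576·11 + 0.1202·20 + 0.1589·44 + 1.1782·8 + 0.1065·18 + 0.0743·40 + 0.1456·93 = 42.0653
  x_5 = 0.0879·21 + 0.1427·11 + 0.0421·20 + 0.0536·44 + 0.0672·8 + 1.1198·18 + 0.1074·40 + 0.0829·93 = 39.3131
  x_6 = 0.1510·21 + 0.0839·11 + 0.0850·20 + 0.0761·44 + 0.0892·8 + 0.0720·18 + 1.1098·40 + 0.0674·93 = 61.8113
  x_7 = 0.0435·21 + 0.0763·11 + 0.0467·20 + 0.0938·44 + 0.1322·8 + 0.0440·18 + 0.0470·40 + 1.0790·93 = 110.8918
Δx_1 = L[1,5] · Δd_5 = 0.0454 · 13 = 0.5899

0.5899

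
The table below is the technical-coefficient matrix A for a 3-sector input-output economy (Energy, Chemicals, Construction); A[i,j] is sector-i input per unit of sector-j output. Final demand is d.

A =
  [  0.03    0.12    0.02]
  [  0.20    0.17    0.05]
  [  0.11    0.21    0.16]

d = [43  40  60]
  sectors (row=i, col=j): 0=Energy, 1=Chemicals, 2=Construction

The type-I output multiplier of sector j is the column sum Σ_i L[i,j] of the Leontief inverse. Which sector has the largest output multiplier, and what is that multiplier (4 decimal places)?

Chemicals (1.7654)

Form M = I − A:
  [  0.97   -0.12   -0.02]
  [ -0.20    0.83   -0.05]
  [ -0.11   -0.21    0.84]
Leontief inverse L = M⁻¹:
  [  1.0686    0.1634    0.0352]
  [  0.2700    1.2645    0.0817]
  [  0.2074    0.3375    1.2155]
Total output x = L · d:
  x_0 = 1.0686·43 + 0.1634·40 + 0.0352·60 = 54.5960
  x_1 = 0.2700·43 + 1.2645·40 + 0.0817·60 = 67.0925
  x_2 = 0.2074·43 + 0.3375·40 + 1.2155·60 = 95.3512
Output multipliers (column sums of L):
  Energy: 1.5460
  Chemicals: 1.7654
  Construction: 1.3324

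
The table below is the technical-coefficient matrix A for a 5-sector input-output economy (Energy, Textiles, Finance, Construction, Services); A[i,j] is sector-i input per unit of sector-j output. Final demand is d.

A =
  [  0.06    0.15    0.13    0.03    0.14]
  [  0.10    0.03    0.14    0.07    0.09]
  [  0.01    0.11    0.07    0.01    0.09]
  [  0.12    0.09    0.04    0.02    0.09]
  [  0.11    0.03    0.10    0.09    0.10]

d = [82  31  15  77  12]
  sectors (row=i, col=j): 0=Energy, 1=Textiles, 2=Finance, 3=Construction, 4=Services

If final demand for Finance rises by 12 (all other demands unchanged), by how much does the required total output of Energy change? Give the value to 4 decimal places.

2.5966

Form M = I − A:
  [  0.94   -0.15   -0.13   -0.03   -0.14]
  [ -0.10    0.97   -0.14   -0.07   -0.09]
  [ -0.01   -0.11    0.93   -0.01   -0.09]
  [ -0.12   -0.09   -0.04    0.98   -0.09]
  [ -0.11   -0.03   -0.10   -0.09    0.90]
Leontief inverse L = M⁻¹:
  [  1.1243    0.2121    0.2164    0.0724    0.2250]
  [  0.1502    1.0920    0.2072    0.0997    0.1633]
  [  0.0476    0.1419    1.1196    0.0356    0.1371]
  [  0.1685    0.1405    0.1067    1.0510    0.1560]
  [  0.1646    0.0921    0.1684    0.1212    1.1749]
Total output x = L · d:
  x_0 = 1.1243·82 + 0.2121·31 + 0.2164·15 + 0.0724·77 + 0.2250·12 = 110.2870
  x_1 = 0.1502·82 + 1.0920·31 + 0.2072·15 + 0.0997·77 + 0.1633·12 = 58.9114
  x_2 = 0.0476·82 + 0.1419·31 + 1.1196·15 + 0.0356·77 + 0.1371·12 = 29.4804
  x_3 = 0.1685·82 + 0.1405·31 + 0.1067·15 + 1.0510·77 + 0.1560·12 = 102.5751
  x_4 = 0.1646·82 + 0.0921·31 + 0.1684·15 + 0.1212·77 + 1.1749·12 = 42.3097
Δx_0 = L[0,2] · Δd_2 = 0.2164 · 12 = 2.5966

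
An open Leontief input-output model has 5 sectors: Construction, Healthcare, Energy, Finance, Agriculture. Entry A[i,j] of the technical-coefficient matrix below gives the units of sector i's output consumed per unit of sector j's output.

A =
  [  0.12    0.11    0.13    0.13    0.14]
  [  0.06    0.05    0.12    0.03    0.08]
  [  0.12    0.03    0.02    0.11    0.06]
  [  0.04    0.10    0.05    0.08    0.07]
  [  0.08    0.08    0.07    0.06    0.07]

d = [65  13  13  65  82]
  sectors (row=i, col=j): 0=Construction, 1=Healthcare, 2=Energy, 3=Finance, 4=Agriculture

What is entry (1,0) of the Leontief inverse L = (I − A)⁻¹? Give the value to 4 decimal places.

L[1,0] = 0.1114

Form M = I − A:
  [  0.88   -0.11   -0.13   -0.13   -0.14]
  [ -0.06    0.95   -0.12   -0.03   -0.08]
  [ -0.12   -0.03    0.98   -0.11   -0.06]
  [ -0.04   -0.10   -0.05    0.92   -0.07]
  [ -0.08   -0.08   -0.07   -0.06    0.93]
Leontief inverse L = M⁻¹:
  [  1.2086    0.1886    0.2108    0.2170    0.2281]
  [  0.1114    1.0896    0.1613    0.0788    0.1268]
  [  0.1689    0.0799    1.0689    0.1617    0.1134]
  [  0.0839    0.1405    0.0938    1.1221    0.1152]
  [  0.1317    0.1250    0.1185    0.1100    1.1218]
Total output x = L · d:
  x_0 = 1.2086·65 + 0.1886·13 + 0.2108·13 + 0.2170·65 + 0.2281·82 = 116.5588
  x_1 = 0.1114·65 + 1.0896·13 + 0.1613·13 + 0.0788·65 + 0.1268·82 = 39.0267
  x_2 = 0.1689·65 + 0.0799·13 + 1.0689·13 + 0.1617·65 + 0.1134·82 = 45.7209
  x_3 = 0.0839·65 + 0.1405·13 + 0.0938·13 + 1.1221·65 + 0.1152·82 = 90.8818
  x_4 = 0.1317·65 + 0.1250·13 + 0.1185·13 + 0.1100·65 + 1.1218·82 = 110.8604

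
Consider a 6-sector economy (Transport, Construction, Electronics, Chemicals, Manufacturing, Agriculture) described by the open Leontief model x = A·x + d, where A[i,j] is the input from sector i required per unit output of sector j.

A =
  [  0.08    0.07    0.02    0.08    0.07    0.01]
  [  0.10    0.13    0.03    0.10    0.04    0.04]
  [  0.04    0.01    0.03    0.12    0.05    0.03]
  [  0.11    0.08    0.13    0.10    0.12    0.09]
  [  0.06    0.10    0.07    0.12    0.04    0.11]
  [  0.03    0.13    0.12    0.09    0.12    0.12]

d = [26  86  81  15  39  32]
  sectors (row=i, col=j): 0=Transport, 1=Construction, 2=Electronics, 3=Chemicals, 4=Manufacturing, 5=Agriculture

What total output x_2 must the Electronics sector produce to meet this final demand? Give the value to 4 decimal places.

102.5631

Form M = I − A:
  [  0.92   -0.07   -0.02   -0.08   -0.07   -0.01]
  [ -0.10    0.87   -0.03   -0.10   -0.04   -0.04]
  [ -0.04   -0.01    0.97   -0.12   -0.05   -0.03]
  [ -0.11   -0.08   -0.13    0.90   -0.12   -0.09]
  [ -0.06   -0.10   -0.07   -0.12    0.96   -0.11]
  [ -0.03   -0.13   -0.12   -0.09   -0.12    0.88]
Leontief inverse L = M⁻¹:
  [  1.1294    0.1253    0.0607    0.1427    0.1148    0.0495]
  [  0.1660    1.2057    0.0837    0.1824    0.1009    0.0908]
  [  0.0824    0.0566    1.0735    0.1764    0.0951    0.0700]
  [  0.1933    0.1789    0.2087    1.2203    0.2060    0.1680]
  [  0.1309    0.1867    0.1399    0.2174    1.1155    0.1764]
  [  0.1119    0.2339    0.2012    0.2103    0.2050    1.2023]
Total output x = L · d:
  x_0 = 1.1294·26 + 0.1253·86 + 0.0607·81 + 0.1427·15 + 0.1148·39 + 0.0495·32 = 53.2530
  x_1 = 0.1660·26 + 1.2057·86 + 0.0837·81 + 0.1824·15 + 0.1009·39 + 0.0908·32 = 124.3579
  x_2 = 0.0824·26 + 0.0566·86 + 1.0735·81 + 0.1764·15 + 0.0951·39 + 0.0700·32 = 102.5631
  x_3 = 0.1933·26 + 0.1789·86 + 0.2087·81 + 1.2203·15 + 0.2060·39 + 0.1680·32 = 69.0325
  x_4 = 0.1309·26 + 0.1867·86 + 0.1399·81 + 0.2174·15 + 1.1155·39 + 0.1764·32 = 83.2062
  x_5 = 0.1119·26 + 0.2339·86 + 0.2012·81 + 0.2103·15 + 0.2050·39 + 1.2023·32 = 88.9424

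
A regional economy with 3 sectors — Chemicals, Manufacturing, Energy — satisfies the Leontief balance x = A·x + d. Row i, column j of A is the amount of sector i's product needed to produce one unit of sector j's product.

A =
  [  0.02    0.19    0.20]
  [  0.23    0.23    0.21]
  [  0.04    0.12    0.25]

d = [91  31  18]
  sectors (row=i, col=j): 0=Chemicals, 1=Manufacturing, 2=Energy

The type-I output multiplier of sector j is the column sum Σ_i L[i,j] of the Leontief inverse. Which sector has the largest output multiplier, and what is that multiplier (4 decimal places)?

Form M = I − A:
  [  0.98   -0.19   -0.20]
  [ -0.23    0.77   -0.21]
  [ -0.04   -0.12    0.75]
Leontief inverse L = M⁻¹:
  [  1.1153    0.3362    0.3916]
  [  0.3653    1.4681    0.5085]
  [  0.1179    0.2528    1.4356]
Total output x = L · d:
  x_0 = 1.1153·91 + 0.3362·31 + 0.3916·18 = 118.9633
  x_1 = 0.3653·91 + 1.4681·31 + 0.5085·18 = 87.9060
  x_2 = 0.1179·91 + 0.2528·31 + 1.4356·18 = 44.4097
Output multipliers (column sums of L):
  Chemicals: 1.5985
  Manufacturing: 2.0571
  Energy: 2.3356

Energy (2.3356)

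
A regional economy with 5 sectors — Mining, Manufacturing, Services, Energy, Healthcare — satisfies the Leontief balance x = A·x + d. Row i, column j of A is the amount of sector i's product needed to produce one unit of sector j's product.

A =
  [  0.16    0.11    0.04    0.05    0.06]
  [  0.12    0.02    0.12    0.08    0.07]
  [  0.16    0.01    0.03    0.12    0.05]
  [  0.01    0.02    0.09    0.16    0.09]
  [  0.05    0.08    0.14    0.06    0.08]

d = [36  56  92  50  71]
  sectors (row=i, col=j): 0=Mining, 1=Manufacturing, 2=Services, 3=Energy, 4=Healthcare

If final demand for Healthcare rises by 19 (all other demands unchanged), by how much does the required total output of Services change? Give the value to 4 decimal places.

Form M = I − A:
  [  0.84   -0.11   -0.04   -0.05   -0.06]
  [ -0.12    0.98   -0.12   -0.08   -0.07]
  [ -0.16   -0.01    0.97   -0.12   -0.05]
  [ -0.01   -0.02   -0.09    0.84   -0.09]
  [ -0.05   -0.08   -0.14   -0.06    0.92]
Leontief inverse L = M⁻¹:
  [  1.2380    0.1510    0.0955    0.1094    0.1081]
  [  0.1916    1.0561    0.1687    0.1444    0.1161]
  [  0.2193    0.0469    1.0758    0.1779    0.0937]
  [  0.0558    0.0438    0.1411    1.2277    0.1347]
  [  0.1210    0.1100    0.1928    0.1256    1.1260]
Total output x = L · d:
  x_0 = 1.2380·36 + 0.1510·56 + 0.0955·92 + 0.1094·50 + 0.1081·71 = 74.9556
  x_1 = 0.1916·36 + 1.0561·56 + 0.1687·92 + 0.1444·50 + 0.1161·71 = 97.0252
  x_2 = 0.2193·36 + 0.0469·56 + 1.0758·92 + 0.1779·50 + 0.0937·71 = 125.0451
  x_3 = 0.0558·36 + 0.0438·56 + 0.1411·92 + 1.2277·50 + 0.1347·71 = 88.3894
  x_4 = 0.1210·36 + 0.1100·56 + 0.1928·92 + 0.1256·50 + 1.1260·71 = 114.4777
Δx_2 = L[2,4] · Δd_4 = 0.0937 · 19 = 1.7811

1.7811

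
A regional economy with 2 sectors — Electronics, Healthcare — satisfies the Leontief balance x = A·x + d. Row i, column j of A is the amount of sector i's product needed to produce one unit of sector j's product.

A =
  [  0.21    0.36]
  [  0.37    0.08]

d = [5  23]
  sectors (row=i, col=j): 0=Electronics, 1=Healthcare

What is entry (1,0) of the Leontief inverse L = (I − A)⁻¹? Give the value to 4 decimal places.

L[1,0] = 0.6233

Form M = I − A:
  [  0.79   -0.36]
  [ -0.37    0.92]
Leontief inverse L = M⁻¹:
  [  1.5499    0.6065]
  [  0.6233    1.3309]
Total output x = L · d:
  x_0 = 1.5499·5 + 0.6065·23 = 21.6981
  x_1 = 0.6233·5 + 1.3309·23 = 33.7264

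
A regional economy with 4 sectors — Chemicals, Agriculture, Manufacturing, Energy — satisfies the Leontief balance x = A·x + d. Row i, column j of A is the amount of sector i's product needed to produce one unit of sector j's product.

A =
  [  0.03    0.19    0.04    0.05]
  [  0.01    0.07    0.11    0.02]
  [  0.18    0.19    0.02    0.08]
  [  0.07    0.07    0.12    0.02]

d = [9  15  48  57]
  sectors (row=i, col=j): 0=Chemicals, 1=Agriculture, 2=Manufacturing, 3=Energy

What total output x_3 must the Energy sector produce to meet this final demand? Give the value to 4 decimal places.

69.1794

Form M = I − A:
  [  0.97   -0.19   -0.04   -0.05]
  [ -0.01    0.93   -0.11   -0.02]
  [ -0.18   -0.19    0.98   -0.08]
  [ -0.07   -0.07   -0.12    0.98]
Leontief inverse L = M⁻¹:
  [  1.0524    0.2357    0.0773    0.0648]
  [  0.0383    1.1125    0.1308    0.0353]
  [  0.2092    0.2695    1.0719    0.1037]
  [  0.1035    0.1293    0.1461    1.0403]
Total output x = L · d:
  x_0 = 1.0524·9 + 0.2357·15 + 0.0773·48 + 0.0648·57 = 20.4139
  x_1 = 0.0383·9 + 1.1125·15 + 0.1308·48 + 0.0353·57 = 25.3217
  x_2 = 0.2092·9 + 0.2695·15 + 1.0719·48 + 0.1037·57 = 63.2857
  x_3 = 0.1035·9 + 0.1293·15 + 0.1461·48 + 1.0403·57 = 69.1794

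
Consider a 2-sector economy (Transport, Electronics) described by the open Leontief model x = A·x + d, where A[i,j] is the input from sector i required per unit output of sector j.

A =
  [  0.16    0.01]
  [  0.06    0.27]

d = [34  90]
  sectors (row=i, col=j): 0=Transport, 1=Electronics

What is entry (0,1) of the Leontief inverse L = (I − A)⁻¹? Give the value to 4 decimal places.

Form M = I − A:
  [  0.84   -0.01]
  [ -0.06    0.73]
Leontief inverse L = M⁻¹:
  [  1.1916    0.0163]
  [  0.0979    1.3712]
Total output x = L · d:
  x_0 = 1.1916·34 + 0.0163·90 = 41.9850
  x_1 = 0.0979·34 + 1.3712·90 = 126.7385

L[0,1] = 0.0163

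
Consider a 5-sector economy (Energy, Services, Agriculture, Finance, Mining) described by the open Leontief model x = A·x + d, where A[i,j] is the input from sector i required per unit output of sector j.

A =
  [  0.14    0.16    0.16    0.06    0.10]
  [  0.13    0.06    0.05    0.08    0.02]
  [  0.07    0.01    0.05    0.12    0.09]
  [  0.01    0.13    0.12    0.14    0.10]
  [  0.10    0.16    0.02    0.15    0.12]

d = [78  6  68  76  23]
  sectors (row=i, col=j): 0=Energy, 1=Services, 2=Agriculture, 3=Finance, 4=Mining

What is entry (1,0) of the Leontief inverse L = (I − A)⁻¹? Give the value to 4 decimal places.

L[1,0] = 0.1905

Form M = I − A:
  [  0.86   -0.16   -0.16   -0.06   -0.10]
  [ -0.13    0.94   -0.05   -0.08   -0.02]
  [ -0.07   -0.01    0.95   -0.12   -0.09]
  [ -0.01   -0.13   -0.12    0.86   -0.10]
  [ -0.10   -0.16   -0.02   -0.15    0.88]
Leontief inverse L = M⁻¹:
  [  1.2494    0.2736    0.2519    0.1817    0.1946]
  [  0.1905    1.1307    0.1118    0.1472    0.0755]
  [  0.1229    0.0857    1.1059    0.1973    0.1514]
  [  0.0830    0.2181    0.1865    1.2454    0.1750]
  [  0.1935    0.2758    0.1059    0.2642    1.2055]
Total output x = L · d:
  x_0 = 1.2494·78 + 0.2736·6 + 0.2519·68 + 0.1817·76 + 0.1946·23 = 134.5067
  x_1 = 0.1905·78 + 1.1307·6 + 0.1118·68 + 0.1472·76 + 0.0755·23 = 42.1711
  x_2 = 0.1229·78 + 0.0857·6 + 1.1059·68 + 0.1973·76 + 0.1514·23 = 103.7803
  x_3 = 0.0830·78 + 0.2181·6 + 0.1865·68 + 1.2454·76 + 0.1750·23 = 119.1353
  x_4 = 0.1935·78 + 0.2758·6 + 0.1059·68 + 0.2642·76 + 1.2055·23 = 71.7545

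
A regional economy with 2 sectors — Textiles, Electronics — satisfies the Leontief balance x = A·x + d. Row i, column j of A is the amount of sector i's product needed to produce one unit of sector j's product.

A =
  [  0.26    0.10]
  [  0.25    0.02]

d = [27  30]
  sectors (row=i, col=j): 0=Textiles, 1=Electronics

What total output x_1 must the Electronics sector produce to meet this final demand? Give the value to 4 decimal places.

41.3453

Form M = I − A:
  [  0.74   -0.10]
  [ -0.25    0.98]
Leontief inverse L = M⁻¹:
  [  1.3996    0.1428]
  [  0.3570    1.0568]
Total output x = L · d:
  x_0 = 1.3996·27 + 0.1428·30 = 42.0737
  x_1 = 0.3570·27 + 1.0568·30 = 41.3453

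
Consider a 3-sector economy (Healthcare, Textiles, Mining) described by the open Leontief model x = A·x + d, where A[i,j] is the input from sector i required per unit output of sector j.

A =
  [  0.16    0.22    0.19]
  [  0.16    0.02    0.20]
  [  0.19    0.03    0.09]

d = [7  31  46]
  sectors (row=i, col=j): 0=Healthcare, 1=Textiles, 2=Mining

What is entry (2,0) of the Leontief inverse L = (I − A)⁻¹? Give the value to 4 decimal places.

L[2,0] = 0.2862

Form M = I − A:
  [  0.84   -0.22   -0.19]
  [ -0.16    0.98   -0.20]
  [ -0.19   -0.03    0.91]
Leontief inverse L = M⁻¹:
  [  1.3273    0.3085    0.3449]
  [  0.2751    1.0913    0.2973]
  [  0.2862    0.1004    1.1807]
Total output x = L · d:
  x_0 = 1.3273·7 + 0.3085·31 + 0.3449·46 = 34.7214
  x_1 = 0.2751·7 + 1.0913·31 + 0.2973·46 = 49.4297
  x_2 = 0.2862·7 + 0.1004·31 + 1.1807·46 = 59.4285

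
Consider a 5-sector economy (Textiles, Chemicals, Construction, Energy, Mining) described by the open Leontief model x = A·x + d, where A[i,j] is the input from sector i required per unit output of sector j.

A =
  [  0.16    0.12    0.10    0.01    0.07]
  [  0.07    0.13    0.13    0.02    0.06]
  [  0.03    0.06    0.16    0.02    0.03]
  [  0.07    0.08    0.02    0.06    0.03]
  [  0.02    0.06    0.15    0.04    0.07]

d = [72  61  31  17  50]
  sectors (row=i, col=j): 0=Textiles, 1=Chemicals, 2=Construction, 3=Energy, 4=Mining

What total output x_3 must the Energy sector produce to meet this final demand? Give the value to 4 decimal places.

Form M = I − A:
  [  0.84   -0.12   -0.10   -0.01   -0.07]
  [ -0.07    0.87   -0.13   -0.02   -0.06]
  [ -0.03   -0.06    0.84   -0.02   -0.03]
  [ -0.07   -0.08   -0.02    0.94   -0.03]
  [ -0.02   -0.06   -0.15   -0.04    0.93]
Leontief inverse L = M⁻¹:
  [  1.2182    0.1915    0.1951    0.0259    0.1112]
  [  0.1119    1.1893    0.2149    0.0350    0.0932]
  [  0.0556    0.0983    1.2221    0.0309    0.0509]
  [  0.1029    0.1208    0.0658    1.0711    0.0522]
  [  0.0468    0.1019    0.2180    0.0539    1.0941]
Total output x = L · d:
  x_0 = 1.2182·72 + 0.1915·61 + 0.1951·31 + 0.0259·17 + 0.1112·50 = 111.4443
  x_1 = 0.1119·72 + 1.1893·61 + 0.2149·31 + 0.0350·17 + 0.0932·50 = 92.5251
  x_2 = 0.0556·72 + 0.0983·61 + 1.2221·31 + 0.0309·17 + 0.0509·50 = 50.9603
  x_3 = 0.1029·72 + 0.1208·61 + 0.0658·31 + 1.0711·17 + 0.0522·50 = 37.6397
  x_4 = 0.0468·72 + 0.1019·61 + 0.2180·31 + 0.0539·17 + 1.0941·50 = 71.9678

37.6397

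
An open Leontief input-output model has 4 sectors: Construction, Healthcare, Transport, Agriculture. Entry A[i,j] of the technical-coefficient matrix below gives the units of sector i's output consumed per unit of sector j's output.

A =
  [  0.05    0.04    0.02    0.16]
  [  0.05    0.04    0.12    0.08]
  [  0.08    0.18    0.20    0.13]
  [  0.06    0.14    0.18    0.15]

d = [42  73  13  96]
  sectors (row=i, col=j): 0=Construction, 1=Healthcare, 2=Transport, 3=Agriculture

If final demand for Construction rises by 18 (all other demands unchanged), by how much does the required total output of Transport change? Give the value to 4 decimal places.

2.6410

Form M = I − A:
  [  0.95   -0.04   -0.02   -0.16]
  [ -0.05    0.96   -0.12   -0.08]
  [ -0.08   -0.18    0.80   -0.13]
  [ -0.06   -0.14   -0.18    0.85]
Leontief inverse L = M⁻¹:
  [  1.0797    0.0953    0.0922    0.2263]
  [  0.0847    1.1050    0.2018    0.1508]
  [  0.1467    0.2991    1.3578    0.2634]
  [  0.1212    0.2521    0.3273    1.2731]
Total output x = L · d:
  x_0 = 1.0797·42 + 0.0953·73 + 0.0922·13 + 0.2263·96 = 75.2271
  x_1 = 0.0847·42 + 1.1050·73 + 0.2018·13 + 0.1508·96 = 101.3241
  x_2 = 0.1467·42 + 0.2991·73 + 1.3578·13 + 0.2634·96 = 70.9395
  x_3 = 0.1212·42 + 0.2521·73 + 0.3273·13 + 1.2731·96 = 149.9625
Δx_2 = L[2,0] · Δd_0 = 0.1467 · 18 = 2.6410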